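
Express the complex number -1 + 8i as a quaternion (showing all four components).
-1 + 8i + 0j + 0k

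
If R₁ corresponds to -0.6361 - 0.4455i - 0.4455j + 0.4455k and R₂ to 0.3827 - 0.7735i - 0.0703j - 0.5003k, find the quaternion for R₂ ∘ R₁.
-0.3965 + 0.0673i + 0.4417j + 0.802k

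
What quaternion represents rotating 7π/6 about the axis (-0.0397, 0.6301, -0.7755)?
-0.2588 - 0.0383i + 0.6086j - 0.7491k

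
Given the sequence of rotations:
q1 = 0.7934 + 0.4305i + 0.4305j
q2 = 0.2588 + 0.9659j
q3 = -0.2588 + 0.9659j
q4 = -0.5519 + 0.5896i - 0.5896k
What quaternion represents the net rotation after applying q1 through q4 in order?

q2 · q1 = -0.2105 + 0.1114i + 0.8778j - 0.4158k
q3 · q2 · q1 = -0.7934 - 0.4305i - 0.4305j
q4 · q3 · q2 · q1 = 0.6917 - 0.484i + 0.4914j + 0.214k
0.6917 - 0.484i + 0.4914j + 0.214k


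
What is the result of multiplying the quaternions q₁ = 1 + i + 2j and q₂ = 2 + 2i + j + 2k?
-2 + 8i + 3j - k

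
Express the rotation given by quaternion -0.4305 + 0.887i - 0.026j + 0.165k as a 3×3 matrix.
[[0.9442, 0.0959, 0.3151], [-0.1882, -0.628, 0.7551], [0.2703, -0.7723, -0.5749]]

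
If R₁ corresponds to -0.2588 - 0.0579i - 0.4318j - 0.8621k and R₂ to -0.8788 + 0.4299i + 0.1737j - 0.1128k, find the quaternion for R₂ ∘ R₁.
0.2301 - 0.2588i + 0.7117j + 0.6112k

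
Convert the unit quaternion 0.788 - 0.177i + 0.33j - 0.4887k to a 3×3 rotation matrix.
[[0.3045, 0.6534, 0.6931], [-0.887, 0.4597, -0.0436], [-0.3471, -0.6015, 0.7195]]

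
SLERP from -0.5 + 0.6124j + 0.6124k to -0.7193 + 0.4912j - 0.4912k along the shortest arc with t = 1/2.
-0.7394 + 0.6692j + 0.0735k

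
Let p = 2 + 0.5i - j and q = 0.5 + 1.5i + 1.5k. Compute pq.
0.25 + 1.75i - 1.25j + 4.5k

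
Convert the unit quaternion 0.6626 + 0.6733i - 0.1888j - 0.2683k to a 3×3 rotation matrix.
[[0.7847, 0.1013, -0.6115], [-0.6098, -0.0506, -0.7909], [-0.1111, 0.9936, 0.022]]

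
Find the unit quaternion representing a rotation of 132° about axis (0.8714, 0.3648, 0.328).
0.4067 + 0.7961i + 0.3333j + 0.2996k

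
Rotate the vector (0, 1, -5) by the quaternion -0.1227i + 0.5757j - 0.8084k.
(-1.133, 4.317, -2.466)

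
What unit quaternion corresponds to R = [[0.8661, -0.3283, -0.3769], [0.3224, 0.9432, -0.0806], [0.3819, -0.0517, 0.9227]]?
0.9659 + 0.0075i - 0.1964j + 0.1684k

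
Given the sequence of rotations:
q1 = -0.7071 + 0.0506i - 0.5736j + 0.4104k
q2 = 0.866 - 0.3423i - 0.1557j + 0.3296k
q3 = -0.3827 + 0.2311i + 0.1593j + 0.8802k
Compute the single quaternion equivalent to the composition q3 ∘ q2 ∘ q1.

q2 · q1 = -0.8196 + 0.411i - 0.2295j + 0.3266k
q3 · q2 · q1 = -0.0322 - 0.0927i + 0.2436j - 0.9649k
-0.0322 - 0.0927i + 0.2436j - 0.9649k


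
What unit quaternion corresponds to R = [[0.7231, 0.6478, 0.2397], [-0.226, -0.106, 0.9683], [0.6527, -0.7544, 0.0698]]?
0.6494 - 0.6632i - 0.159j - 0.3364k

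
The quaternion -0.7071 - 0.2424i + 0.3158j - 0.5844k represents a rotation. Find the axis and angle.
axis = (-0.3428, 0.4466, -0.8265), θ = 3π/2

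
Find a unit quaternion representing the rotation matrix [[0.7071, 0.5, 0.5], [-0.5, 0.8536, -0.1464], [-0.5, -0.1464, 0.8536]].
0.9239 + 0.2706j - 0.2706k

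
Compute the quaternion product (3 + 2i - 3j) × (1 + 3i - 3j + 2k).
-12 + 5i - 16j + 9k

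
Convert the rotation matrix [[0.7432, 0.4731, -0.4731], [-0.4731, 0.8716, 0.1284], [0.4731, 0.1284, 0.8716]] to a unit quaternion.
0.9336 - 0.2534j - 0.2534k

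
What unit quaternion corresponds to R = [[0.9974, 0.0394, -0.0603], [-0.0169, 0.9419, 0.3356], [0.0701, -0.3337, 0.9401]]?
0.9848 - 0.1699i - 0.0331j - 0.0143k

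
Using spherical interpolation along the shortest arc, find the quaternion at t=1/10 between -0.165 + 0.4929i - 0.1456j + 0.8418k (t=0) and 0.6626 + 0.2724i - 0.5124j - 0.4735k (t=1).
-0.2449 + 0.4334i - 0.0708j + 0.8644k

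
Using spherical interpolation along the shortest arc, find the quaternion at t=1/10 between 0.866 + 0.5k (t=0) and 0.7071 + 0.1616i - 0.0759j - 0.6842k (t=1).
0.9223 + 0.0217i - 0.0102j + 0.3857k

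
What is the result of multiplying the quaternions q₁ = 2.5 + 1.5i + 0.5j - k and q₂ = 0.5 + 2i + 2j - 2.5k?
-5.25 + 6.5i + 7j - 4.75k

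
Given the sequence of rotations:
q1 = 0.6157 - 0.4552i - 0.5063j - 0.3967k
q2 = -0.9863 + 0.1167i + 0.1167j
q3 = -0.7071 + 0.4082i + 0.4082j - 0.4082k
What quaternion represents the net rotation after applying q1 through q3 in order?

q2 · q1 = -0.4951 + 0.4745i + 0.6175j + 0.3853k
q3 · q2 · q1 = 0.0616 - 0.1283i - 0.9897j - 0.012k
0.0616 - 0.1283i - 0.9897j - 0.012k


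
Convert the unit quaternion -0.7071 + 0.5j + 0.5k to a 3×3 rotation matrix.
[[0, 0.7071, -0.7071], [-0.7071, 0.5, 0.5], [0.7071, 0.5, 0.5]]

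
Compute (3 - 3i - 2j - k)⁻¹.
0.1304 + 0.1304i + 0.087j + 0.0435k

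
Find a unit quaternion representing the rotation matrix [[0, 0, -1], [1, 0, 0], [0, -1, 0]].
0.5 - 0.5i - 0.5j + 0.5k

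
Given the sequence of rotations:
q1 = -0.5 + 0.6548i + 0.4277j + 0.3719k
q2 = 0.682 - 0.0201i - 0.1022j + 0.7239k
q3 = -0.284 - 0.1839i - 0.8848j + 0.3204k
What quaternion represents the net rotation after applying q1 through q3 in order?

q2 · q1 = -0.5533 + 0.109i + 0.8243j - 0.05k
q3 · q2 · q1 = 0.9225 - 0.1491i + 0.2812j - 0.2182k
0.9225 - 0.1491i + 0.2812j - 0.2182k


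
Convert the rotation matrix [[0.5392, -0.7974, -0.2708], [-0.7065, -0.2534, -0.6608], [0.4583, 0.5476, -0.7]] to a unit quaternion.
0.3827 + 0.7894i - 0.4763j + 0.0594k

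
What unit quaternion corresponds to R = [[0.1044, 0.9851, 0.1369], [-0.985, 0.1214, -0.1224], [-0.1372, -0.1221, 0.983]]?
0.7431 + 0.0001i + 0.0922j - 0.6628k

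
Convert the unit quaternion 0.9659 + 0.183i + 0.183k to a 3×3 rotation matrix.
[[0.933, -0.3535, 0.067], [0.3535, 0.866, -0.3535], [0.067, 0.3535, 0.933]]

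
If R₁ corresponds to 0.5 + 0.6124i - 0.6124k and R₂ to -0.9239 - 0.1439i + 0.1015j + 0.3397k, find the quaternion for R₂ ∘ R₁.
-0.1658 - 0.6999i + 0.1707j + 0.6735k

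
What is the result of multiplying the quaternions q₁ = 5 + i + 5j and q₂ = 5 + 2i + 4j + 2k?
3 + 25i + 43j + 4k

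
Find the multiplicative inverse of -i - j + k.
0.3333i + 0.3333j - 0.3333k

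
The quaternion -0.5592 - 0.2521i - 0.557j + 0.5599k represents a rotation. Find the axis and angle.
axis = (-0.3041, -0.6719, 0.6754), θ = 248°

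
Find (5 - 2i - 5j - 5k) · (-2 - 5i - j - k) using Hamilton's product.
-30 - 21i + 28j - 18k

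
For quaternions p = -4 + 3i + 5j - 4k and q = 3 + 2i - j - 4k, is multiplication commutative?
No: pq = -29 - 23i + 23j - 9k ≠ -29 + 25i + 15j + 17k = qp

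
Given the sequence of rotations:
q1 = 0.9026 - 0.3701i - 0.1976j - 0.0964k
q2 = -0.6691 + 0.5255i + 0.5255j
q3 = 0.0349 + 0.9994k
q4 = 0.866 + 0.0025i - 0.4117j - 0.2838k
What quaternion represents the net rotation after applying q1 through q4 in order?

q2 · q1 = -0.3056 + 0.6713i + 0.6572j + 0.1551k
q3 · q2 · q1 = -0.1657 - 0.6334i + 0.6938j - 0.3k
q4 · q3 · q2 · q1 = 0.0586 - 0.2285i + 0.8496j - 0.4718k
0.0586 - 0.2285i + 0.8496j - 0.4718k


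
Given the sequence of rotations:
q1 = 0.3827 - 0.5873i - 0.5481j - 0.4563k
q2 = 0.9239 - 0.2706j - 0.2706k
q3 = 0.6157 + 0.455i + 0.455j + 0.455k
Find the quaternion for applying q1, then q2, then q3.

q2 · q1 = 0.0818 - 0.5674i - 0.451j - 0.6841k
q3 · q2 · q1 = 0.825 - 0.4182i - 0.1874j - 0.331k
0.825 - 0.4182i - 0.1874j - 0.331k


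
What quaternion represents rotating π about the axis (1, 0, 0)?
i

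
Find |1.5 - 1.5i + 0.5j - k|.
2.398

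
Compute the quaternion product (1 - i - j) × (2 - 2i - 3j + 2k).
-3 - 6i - 3j + 3k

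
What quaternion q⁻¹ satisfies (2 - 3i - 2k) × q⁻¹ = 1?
0.1176 + 0.1765i + 0.1176k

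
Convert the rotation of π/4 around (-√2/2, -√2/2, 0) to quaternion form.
0.9239 - 0.2706i - 0.2706j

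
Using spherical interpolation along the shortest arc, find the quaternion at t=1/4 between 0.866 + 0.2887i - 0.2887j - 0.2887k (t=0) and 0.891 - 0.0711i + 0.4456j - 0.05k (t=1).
0.9412 + 0.2095i - 0.1035j - 0.2438k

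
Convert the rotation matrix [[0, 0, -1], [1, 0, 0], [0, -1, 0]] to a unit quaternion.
0.5 - 0.5i - 0.5j + 0.5k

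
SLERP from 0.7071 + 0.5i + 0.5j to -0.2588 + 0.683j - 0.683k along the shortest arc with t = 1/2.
0.2945 + 0.3285i + 0.7772j - 0.4487k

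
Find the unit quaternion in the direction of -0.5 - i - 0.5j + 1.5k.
-0.2582 - 0.5164i - 0.2582j + 0.7746k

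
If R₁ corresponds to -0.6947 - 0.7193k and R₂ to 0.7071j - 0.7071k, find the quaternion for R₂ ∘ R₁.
-0.5086 - 0.5086i - 0.4912j + 0.4912k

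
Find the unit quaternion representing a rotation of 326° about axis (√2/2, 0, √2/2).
-0.9563 + 0.2067i + 0.2067k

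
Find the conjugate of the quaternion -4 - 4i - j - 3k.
-4 + 4i + j + 3k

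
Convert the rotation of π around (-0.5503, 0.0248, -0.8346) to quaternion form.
-0.5503i + 0.0248j - 0.8346k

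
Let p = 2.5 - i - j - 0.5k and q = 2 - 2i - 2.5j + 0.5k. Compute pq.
0.75 - 8.75i - 6.75j + 0.75k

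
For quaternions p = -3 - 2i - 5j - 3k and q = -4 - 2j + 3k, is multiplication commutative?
No: pq = 11 - 13i + 32j + 7k ≠ 11 + 29i + 20j - k = qp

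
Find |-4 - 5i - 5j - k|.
√67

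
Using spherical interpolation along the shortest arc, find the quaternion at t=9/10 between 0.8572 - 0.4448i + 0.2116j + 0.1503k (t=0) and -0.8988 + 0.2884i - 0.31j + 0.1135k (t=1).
0.8989 - 0.3057i + 0.3015j - 0.0872k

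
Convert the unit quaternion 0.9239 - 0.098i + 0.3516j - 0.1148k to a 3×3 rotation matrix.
[[0.7264, 0.1432, 0.6722], [-0.281, 0.9544, 0.1004], [-0.6272, -0.2618, 0.7335]]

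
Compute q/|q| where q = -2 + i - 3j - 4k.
-0.3651 + 0.1826i - 0.5477j - 0.7303k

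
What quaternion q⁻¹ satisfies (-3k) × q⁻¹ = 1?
0.3333k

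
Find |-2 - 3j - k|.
√14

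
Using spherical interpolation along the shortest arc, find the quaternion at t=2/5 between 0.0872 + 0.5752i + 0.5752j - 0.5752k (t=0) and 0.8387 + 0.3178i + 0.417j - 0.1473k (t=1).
0.4405 + 0.5267i + 0.5719j - 0.4489k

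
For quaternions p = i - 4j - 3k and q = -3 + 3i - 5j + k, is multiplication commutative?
No: pq = -20 - 22i + 2j + 16k ≠ -20 + 16i + 22j + 2k = qp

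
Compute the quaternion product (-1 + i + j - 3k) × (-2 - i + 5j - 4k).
-14 + 10i + 16k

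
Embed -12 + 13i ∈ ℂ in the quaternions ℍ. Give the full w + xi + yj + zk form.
-12 + 13i + 0j + 0k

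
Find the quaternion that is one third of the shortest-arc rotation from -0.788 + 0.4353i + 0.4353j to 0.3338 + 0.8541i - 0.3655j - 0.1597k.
-0.8319 - 0.0452i + 0.5476j + 0.0776k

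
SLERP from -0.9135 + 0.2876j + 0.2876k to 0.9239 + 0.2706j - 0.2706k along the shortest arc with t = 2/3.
-0.9543 - 0.0853j + 0.2865k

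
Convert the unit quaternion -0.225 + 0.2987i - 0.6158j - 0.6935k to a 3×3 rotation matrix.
[[-0.7203, -0.68, -0.1372], [-0.0558, -0.1403, 0.9885], [-0.6914, 0.7197, 0.0631]]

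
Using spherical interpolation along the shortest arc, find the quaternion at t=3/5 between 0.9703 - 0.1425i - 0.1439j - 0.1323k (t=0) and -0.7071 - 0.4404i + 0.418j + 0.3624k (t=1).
0.8719 + 0.2193i - 0.3291j - 0.2886k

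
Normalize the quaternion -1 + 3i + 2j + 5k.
-0.1601 + 0.4804i + 0.3203j + 0.8006k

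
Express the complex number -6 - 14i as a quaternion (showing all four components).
-6 - 14i + 0j + 0k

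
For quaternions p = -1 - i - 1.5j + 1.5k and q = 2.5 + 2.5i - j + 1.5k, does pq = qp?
No: pq = -3.75 - 5.75i + 2.5j + 7k ≠ -3.75 - 4.25i - 8j - 2.5k = qp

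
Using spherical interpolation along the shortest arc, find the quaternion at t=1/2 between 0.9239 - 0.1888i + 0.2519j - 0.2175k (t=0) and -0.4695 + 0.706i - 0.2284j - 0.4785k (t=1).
0.799 - 0.5131i + 0.2754j + 0.1497k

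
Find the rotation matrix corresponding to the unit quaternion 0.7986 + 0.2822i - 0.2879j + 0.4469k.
[[0.4348, -0.8763, -0.2076], [0.5513, 0.4413, -0.7081], [0.7121, 0.1934, 0.675]]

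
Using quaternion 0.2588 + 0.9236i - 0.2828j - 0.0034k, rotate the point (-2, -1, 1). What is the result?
(-1.312, 1.278, -1.626)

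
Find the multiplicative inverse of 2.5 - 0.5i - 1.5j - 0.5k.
0.2778 + 0.0556i + 0.1667j + 0.0556k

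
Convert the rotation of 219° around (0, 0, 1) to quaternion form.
-0.3338 + 0.9426k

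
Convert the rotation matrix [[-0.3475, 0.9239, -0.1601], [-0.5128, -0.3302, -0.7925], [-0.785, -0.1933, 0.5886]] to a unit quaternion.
-0.4772 - 0.3139i - 0.3274j + 0.7527k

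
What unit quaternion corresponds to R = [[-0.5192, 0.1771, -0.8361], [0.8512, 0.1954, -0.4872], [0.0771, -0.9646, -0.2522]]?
-0.3256 + 0.3666i + 0.7012j - 0.5176k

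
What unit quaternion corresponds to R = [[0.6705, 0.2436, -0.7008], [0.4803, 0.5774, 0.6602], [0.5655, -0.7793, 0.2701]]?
0.7934 - 0.4536i - 0.399j + 0.0746k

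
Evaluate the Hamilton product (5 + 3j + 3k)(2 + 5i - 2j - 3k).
25 + 22i + 11j - 24k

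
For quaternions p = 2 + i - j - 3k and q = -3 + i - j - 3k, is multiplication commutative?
Yes: pq = qp = -17 - i + j + 3k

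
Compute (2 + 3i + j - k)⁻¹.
0.1333 - 0.2i - 0.0667j + 0.0667k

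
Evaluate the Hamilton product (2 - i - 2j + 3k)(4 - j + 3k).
-3 - 7i - 7j + 19k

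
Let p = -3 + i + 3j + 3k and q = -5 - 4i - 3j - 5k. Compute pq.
43 + i - 13j + 9k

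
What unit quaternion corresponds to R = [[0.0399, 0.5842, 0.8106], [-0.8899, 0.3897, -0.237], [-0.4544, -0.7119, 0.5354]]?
0.7009 - 0.1694i + 0.4512j - 0.5258k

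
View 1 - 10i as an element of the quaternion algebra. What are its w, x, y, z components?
1 - 10i + 0j + 0k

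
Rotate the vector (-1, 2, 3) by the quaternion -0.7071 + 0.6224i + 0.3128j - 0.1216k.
(-2.121, 2.242, -2.115)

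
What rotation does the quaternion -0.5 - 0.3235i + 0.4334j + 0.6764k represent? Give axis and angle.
axis = (-0.3735, 0.5004, 0.781), θ = 4π/3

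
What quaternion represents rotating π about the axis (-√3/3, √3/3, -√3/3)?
-0.5774i + 0.5774j - 0.5774k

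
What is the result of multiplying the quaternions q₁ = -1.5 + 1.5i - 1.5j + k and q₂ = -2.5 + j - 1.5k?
6.75 - 2.5i + 4.5j + 1.25k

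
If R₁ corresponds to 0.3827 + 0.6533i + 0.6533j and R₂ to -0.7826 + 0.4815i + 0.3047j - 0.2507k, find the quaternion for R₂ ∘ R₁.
-0.8131 - 0.1632i - 0.5584j + 0.0196k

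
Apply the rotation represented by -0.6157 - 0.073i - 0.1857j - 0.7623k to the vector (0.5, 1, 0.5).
(-0.857, 0.407, 0.775)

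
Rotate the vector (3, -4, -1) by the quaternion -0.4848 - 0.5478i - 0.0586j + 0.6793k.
(-1.993, 0.92, -4.602)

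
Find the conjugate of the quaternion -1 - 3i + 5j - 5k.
-1 + 3i - 5j + 5k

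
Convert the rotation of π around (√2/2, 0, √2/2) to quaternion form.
0.7071i + 0.7071k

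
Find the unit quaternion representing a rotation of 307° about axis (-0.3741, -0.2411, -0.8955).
-0.8949 - 0.1669i - 0.1076j - 0.3996k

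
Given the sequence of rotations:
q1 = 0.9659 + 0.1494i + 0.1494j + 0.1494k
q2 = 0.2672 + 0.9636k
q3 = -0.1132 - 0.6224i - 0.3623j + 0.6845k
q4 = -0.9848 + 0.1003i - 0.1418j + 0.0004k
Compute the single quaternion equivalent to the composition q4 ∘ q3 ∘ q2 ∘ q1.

q2 · q1 = 0.1141 - 0.104i + 0.1839j + 0.9707k
q3 · q2 · q1 = -0.6755 - 0.5368i + 0.4708j - 0.1839k
q4 · q3 · q2 · q1 = 0.7859 + 0.4868i - 0.3496j + 0.1519k
0.7859 + 0.4868i - 0.3496j + 0.1519k


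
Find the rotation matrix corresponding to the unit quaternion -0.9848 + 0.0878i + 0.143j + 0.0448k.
[[0.9551, 0.1133, -0.2738], [-0.0631, 0.9806, 0.1857], [0.2895, -0.1601, 0.9437]]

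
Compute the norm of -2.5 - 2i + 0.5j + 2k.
3.808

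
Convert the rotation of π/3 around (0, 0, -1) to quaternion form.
0.866 - 0.5k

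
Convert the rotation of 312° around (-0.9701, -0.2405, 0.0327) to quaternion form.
-0.9135 - 0.3946i - 0.0978j + 0.0133k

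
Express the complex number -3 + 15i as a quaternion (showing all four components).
-3 + 15i + 0j + 0k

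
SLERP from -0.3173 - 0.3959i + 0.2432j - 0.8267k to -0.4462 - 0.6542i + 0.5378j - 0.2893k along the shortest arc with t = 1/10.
-0.3384 - 0.4328i + 0.2806j - 0.7871k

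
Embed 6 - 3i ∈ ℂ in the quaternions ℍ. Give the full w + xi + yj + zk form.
6 - 3i + 0j + 0k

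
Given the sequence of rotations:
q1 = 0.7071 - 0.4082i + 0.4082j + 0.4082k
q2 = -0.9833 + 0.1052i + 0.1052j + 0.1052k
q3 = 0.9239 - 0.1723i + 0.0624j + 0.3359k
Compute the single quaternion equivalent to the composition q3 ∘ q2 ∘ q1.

q2 · q1 = -0.7382 + 0.4758i - 0.4129j - 0.2411k
q3 · q2 · q1 = -0.4933 + 0.6904i - 0.3093j - 0.4293k
-0.4933 + 0.6904i - 0.3093j - 0.4293k


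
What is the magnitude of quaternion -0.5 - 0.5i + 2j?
2.121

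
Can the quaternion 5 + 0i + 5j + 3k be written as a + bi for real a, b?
No. The quaternion 5 + 5j + 3k has j-coefficient y = 5 and k-coefficient z = 3, not both zero, so it does not lie in the complex subalgebra spanned by 1 and i.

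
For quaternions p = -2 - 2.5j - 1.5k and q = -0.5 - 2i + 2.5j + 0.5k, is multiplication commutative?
No: pq = 8 + 6.5i - 0.75j - 5.25k ≠ 8 + 1.5i - 6.75j + 4.75k = qp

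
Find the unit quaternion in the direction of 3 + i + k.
0.9045 + 0.3015i + 0.3015k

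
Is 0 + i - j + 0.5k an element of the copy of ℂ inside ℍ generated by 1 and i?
No. The quaternion i - j + 0.5k has j-coefficient y = -1 and k-coefficient z = 0.5, not both zero, so it does not lie in the complex subalgebra spanned by 1 and i.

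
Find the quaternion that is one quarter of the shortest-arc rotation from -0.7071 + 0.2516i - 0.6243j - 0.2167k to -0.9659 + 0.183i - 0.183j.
-0.7972 + 0.2414i - 0.5277j - 0.1665k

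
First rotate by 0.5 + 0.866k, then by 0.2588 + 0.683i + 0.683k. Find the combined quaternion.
-0.4621 + 0.3415i - 0.5915j + 0.5656k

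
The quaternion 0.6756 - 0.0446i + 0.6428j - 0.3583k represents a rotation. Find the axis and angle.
axis = (-0.0605, 0.8719, -0.486), θ = 95°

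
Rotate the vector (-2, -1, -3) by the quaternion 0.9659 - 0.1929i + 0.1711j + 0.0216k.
(-2.74, -2.016, -1.558)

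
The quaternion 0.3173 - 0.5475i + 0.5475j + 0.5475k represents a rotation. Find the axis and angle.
axis = (-√3/3, √3/3, √3/3), θ = 143°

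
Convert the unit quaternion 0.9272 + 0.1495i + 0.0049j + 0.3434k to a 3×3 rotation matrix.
[[0.7641, -0.6353, 0.1118], [0.6383, 0.7195, -0.2739], [0.0936, 0.2806, 0.9553]]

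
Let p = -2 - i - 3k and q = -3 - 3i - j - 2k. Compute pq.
-3 + 6i + 9j + 14k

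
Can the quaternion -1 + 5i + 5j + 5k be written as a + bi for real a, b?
No. The quaternion -1 + 5i + 5j + 5k has j-coefficient y = 5 and k-coefficient z = 5, not both zero, so it does not lie in the complex subalgebra spanned by 1 and i.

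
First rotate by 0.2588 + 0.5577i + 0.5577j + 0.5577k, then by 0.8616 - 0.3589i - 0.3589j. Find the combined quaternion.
0.6233 + 0.1875i + 0.5878j + 0.4805k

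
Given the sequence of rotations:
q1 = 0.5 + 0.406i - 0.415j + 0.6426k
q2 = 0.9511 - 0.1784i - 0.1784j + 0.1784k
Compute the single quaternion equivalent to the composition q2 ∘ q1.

q2 · q1 = 0.3593 + 0.2563i - 0.2968j + 0.8468k
0.3593 + 0.2563i - 0.2968j + 0.8468k


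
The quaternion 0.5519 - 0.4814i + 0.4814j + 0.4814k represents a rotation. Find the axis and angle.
axis = (-√3/3, √3/3, √3/3), θ = 113°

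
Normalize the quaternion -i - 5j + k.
-0.1925i - 0.9623j + 0.1925k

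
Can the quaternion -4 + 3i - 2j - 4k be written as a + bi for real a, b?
No. The quaternion -4 + 3i - 2j - 4k has j-coefficient y = -2 and k-coefficient z = -4, not both zero, so it does not lie in the complex subalgebra spanned by 1 and i.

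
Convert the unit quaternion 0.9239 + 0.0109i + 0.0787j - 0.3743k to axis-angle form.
axis = (0.0285, 0.2057, -0.9782), θ = π/4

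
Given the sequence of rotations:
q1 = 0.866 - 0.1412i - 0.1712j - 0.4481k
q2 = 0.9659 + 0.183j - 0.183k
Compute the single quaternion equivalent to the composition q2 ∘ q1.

q2 · q1 = 0.7858 - 0.2497i + 0.019j - 0.5655k
0.7858 - 0.2497i + 0.019j - 0.5655k


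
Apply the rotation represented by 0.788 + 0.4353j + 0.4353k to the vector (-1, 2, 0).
(-1.614, 0.556, 1.444)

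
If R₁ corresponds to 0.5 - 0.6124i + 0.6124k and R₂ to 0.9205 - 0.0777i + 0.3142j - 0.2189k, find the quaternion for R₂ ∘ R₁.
0.5467 - 0.4101i + 0.3387j + 0.6467k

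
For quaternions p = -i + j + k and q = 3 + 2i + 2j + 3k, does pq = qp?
No: pq = -3 - 2i + 8j - k ≠ -3 - 4i - 2j + 7k = qp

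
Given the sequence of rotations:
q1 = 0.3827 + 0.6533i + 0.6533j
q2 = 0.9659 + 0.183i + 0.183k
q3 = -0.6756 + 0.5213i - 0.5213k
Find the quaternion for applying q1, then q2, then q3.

q2 · q1 = 0.2501 + 0.5815i + 0.7506j + 0.1896k
q3 · q2 · q1 = -0.3733 + 0.1288i - 0.9091j + 0.1328k
-0.3733 + 0.1288i - 0.9091j + 0.1328k


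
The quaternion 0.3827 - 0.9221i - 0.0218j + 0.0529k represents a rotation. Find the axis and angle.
axis = (-0.9981, -0.0236, 0.0573), θ = 3π/4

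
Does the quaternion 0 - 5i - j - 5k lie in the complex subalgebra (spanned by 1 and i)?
No. The quaternion -5i - j - 5k has j-coefficient y = -1 and k-coefficient z = -5, not both zero, so it does not lie in the complex subalgebra spanned by 1 and i.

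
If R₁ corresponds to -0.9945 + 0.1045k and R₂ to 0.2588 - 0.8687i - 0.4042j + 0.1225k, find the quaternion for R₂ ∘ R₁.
-0.2702 + 0.8217i + 0.4928j - 0.0948k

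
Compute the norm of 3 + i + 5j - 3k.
√44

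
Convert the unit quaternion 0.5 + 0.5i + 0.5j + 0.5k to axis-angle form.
axis = (√3/3, √3/3, √3/3), θ = 2π/3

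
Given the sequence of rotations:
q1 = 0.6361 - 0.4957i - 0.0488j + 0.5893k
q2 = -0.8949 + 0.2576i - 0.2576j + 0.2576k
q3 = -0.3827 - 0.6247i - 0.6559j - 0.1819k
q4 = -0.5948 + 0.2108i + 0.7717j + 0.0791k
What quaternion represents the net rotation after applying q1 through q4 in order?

q2 · q1 = -0.6059 + 0.4682i - 0.3997j - 0.5038k
q3 · q2 · q1 = 0.1706 + 0.4571i + 0.1505j + 0.8598k
q4 · q3 · q2 · q1 = -0.382 + 0.4157i - 0.103j - 0.8189k
-0.382 + 0.4157i - 0.103j - 0.8189k


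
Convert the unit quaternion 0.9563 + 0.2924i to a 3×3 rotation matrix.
[[1, 0, 0], [0, 0.829, -0.5592], [0, 0.5592, 0.829]]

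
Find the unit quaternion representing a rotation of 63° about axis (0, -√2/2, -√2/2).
0.8526 - 0.3695j - 0.3695k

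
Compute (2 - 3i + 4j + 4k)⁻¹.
0.0444 + 0.0667i - 0.0889j - 0.0889k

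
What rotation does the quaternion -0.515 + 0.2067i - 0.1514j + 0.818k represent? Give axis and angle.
axis = (0.2411, -0.1766, 0.9543), θ = 242°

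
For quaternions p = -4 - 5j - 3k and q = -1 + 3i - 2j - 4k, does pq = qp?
No: pq = -18 + 2i + 4j + 34k ≠ -18 - 26i + 22j + 4k = qp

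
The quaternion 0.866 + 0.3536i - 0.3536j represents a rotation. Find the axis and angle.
axis = (√2/2, -√2/2, 0), θ = π/3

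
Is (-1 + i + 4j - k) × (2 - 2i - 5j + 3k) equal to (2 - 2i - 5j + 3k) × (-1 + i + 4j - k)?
No: pq = 23 + 11i + 12j - 2k ≠ 23 - 3i + 14j - 8k = qp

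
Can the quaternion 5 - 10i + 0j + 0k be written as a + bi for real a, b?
Yes. The quaternion 5 - 10i has j- and k-coefficients y = z = 0, so it lies in the complex subalgebra spanned by 1 and i.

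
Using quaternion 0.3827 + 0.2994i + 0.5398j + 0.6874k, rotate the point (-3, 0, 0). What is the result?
(1.583, -2.548, 0.005)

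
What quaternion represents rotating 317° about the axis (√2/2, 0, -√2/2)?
-0.9304 + 0.2592i - 0.2592k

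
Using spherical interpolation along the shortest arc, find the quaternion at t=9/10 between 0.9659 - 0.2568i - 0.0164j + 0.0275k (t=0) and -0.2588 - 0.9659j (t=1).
0.3804 - 0.0351i + 0.9241j + 0.0038k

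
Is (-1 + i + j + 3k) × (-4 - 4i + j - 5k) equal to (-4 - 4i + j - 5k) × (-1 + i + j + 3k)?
No: pq = 22 - 8i - 12j - 2k ≠ 22 + 8i + 2j - 12k = qp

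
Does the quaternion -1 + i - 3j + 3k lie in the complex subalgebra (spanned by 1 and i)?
No. The quaternion -1 + i - 3j + 3k has j-coefficient y = -3 and k-coefficient z = 3, not both zero, so it does not lie in the complex subalgebra spanned by 1 and i.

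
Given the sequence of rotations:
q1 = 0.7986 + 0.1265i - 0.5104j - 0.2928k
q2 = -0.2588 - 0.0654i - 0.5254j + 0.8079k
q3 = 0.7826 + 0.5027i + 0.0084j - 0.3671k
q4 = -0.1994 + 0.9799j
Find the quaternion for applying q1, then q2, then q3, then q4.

q2 · q1 = -0.23 + 0.4812i - 0.2044j + 0.8208k
q3 · q2 · q1 = -0.1189 + 0.1928i - 0.7512j + 0.62k
q4 · q3 · q2 · q1 = 0.7598 + 0.5691i + 0.0333j - 0.3126k
0.7598 + 0.5691i + 0.0333j - 0.3126k


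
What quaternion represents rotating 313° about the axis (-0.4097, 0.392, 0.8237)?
-0.9171 - 0.1634i + 0.1563j + 0.3284k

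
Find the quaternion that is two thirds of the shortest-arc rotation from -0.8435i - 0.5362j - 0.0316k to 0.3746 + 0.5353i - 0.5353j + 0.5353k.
-0.3043 - 0.8178i + 0.1915j - 0.4493k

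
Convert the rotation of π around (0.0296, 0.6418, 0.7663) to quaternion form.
0.0296i + 0.6418j + 0.7663k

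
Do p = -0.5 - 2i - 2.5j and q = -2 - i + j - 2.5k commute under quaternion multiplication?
No: pq = 1.5 + 10.75i - 0.5j - 3.25k ≠ 1.5 - 1.75i + 9.5j + 5.75k = qp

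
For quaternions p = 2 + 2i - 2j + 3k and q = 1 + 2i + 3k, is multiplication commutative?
No: pq = -11 - 2j + 13k ≠ -11 + 12i - 2j + 5k = qp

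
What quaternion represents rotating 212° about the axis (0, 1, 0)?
-0.2756 + 0.9613j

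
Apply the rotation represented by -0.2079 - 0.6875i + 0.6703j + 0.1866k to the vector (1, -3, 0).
(2.564, -0.954, -1.586)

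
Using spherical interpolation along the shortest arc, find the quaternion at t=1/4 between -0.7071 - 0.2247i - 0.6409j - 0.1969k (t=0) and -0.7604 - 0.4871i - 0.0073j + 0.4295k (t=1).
-0.791 - 0.3228i - 0.5186j - 0.0337k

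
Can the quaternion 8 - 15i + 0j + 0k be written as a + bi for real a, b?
Yes. The quaternion 8 - 15i has j- and k-coefficients y = z = 0, so it lies in the complex subalgebra spanned by 1 and i.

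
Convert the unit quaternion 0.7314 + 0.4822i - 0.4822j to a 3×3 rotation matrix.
[[0.535, -0.465, -0.7054], [-0.465, 0.535, -0.7054], [0.7054, 0.7054, 0.0699]]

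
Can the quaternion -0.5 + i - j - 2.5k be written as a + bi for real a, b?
No. The quaternion -0.5 + i - j - 2.5k has j-coefficient y = -1 and k-coefficient z = -2.5, not both zero, so it does not lie in the complex subalgebra spanned by 1 and i.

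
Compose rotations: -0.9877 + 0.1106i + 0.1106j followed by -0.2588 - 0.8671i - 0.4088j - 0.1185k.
0.3967 + 0.8409i + 0.362j + 0.0664k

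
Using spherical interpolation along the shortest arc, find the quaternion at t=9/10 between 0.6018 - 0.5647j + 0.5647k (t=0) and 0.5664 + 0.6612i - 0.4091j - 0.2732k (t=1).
0.6085 + 0.6223i - 0.4558j - 0.1864k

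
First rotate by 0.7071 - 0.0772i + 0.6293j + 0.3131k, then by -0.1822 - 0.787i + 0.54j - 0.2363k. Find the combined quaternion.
-0.4554 - 0.2246i + 0.5318j - 0.6777k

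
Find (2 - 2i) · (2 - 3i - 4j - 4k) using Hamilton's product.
-2 - 10i - 16j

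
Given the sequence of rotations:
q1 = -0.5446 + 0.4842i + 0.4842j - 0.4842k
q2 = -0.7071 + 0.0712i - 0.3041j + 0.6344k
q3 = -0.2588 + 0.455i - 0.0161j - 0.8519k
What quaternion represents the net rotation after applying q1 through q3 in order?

q2 · q1 = 0.805 - 0.5411i + 0.1649j + 0.1786k
q3 · q2 · q1 = 0.1927 + 0.6439i + 0.3241j - 0.6657k
0.1927 + 0.6439i + 0.3241j - 0.6657k


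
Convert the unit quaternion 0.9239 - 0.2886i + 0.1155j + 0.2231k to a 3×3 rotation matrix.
[[0.8738, -0.4789, 0.0846], [0.3456, 0.7339, 0.5848], [-0.3422, -0.4817, 0.8067]]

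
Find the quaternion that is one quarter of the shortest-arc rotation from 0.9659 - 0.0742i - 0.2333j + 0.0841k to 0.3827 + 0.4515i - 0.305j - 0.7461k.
0.9373 + 0.0817i - 0.2943j - 0.1675k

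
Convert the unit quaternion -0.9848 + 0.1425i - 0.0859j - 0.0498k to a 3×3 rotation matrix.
[[0.9803, -0.1226, 0.155], [0.0736, 0.9544, 0.2892], [-0.1834, -0.2721, 0.9446]]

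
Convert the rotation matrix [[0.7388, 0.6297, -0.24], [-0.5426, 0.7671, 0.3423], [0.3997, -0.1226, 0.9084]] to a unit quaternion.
0.9239 - 0.1258i - 0.1731j - 0.3172k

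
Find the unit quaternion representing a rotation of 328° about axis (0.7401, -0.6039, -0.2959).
-0.9613 + 0.204i - 0.1665j - 0.0816k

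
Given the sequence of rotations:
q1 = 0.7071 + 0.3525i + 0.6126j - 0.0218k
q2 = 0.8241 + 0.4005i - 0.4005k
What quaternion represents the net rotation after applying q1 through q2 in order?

q2 · q1 = 0.4328 + 0.819i + 0.3724j - 0.0558k
0.4328 + 0.819i + 0.3724j - 0.0558k


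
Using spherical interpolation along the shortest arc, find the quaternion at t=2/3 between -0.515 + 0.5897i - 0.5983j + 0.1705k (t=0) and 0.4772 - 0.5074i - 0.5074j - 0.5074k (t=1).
-0.5893 + 0.6444i + 0.1406j + 0.4666k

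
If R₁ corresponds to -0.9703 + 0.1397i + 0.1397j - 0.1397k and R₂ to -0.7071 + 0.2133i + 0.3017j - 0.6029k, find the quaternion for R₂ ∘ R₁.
0.5299 - 0.2637i - 0.4459j + 0.6714k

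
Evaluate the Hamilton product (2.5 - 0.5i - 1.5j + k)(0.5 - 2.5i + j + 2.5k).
-1 - 11.25i + 0.5j + 2.5k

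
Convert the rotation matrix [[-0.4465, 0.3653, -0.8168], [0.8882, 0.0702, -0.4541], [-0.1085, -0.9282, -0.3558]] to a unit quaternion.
-0.2588 + 0.458i + 0.6842j - 0.5051k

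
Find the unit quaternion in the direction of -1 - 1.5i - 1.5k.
-0.4264 - 0.6396i - 0.6396k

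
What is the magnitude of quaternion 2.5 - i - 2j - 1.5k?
3.674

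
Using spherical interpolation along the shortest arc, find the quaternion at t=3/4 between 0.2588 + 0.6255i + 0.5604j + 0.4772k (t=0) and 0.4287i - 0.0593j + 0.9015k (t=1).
0.0725 + 0.5146i + 0.1101j + 0.8473k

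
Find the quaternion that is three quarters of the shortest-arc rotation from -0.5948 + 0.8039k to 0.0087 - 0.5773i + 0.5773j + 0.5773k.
-0.1737 - 0.4753i + 0.4753j + 0.7197k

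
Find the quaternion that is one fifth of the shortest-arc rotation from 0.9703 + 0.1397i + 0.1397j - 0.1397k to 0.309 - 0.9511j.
0.9736 + 0.1277i - 0.1395j - 0.1277k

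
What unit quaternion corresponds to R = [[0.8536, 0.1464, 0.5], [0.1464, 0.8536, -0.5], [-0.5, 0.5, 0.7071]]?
0.9239 + 0.2706i + 0.2706j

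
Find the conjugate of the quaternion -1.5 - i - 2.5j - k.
-1.5 + i + 2.5j + k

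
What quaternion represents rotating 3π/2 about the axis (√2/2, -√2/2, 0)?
-0.7071 + 0.5i - 0.5j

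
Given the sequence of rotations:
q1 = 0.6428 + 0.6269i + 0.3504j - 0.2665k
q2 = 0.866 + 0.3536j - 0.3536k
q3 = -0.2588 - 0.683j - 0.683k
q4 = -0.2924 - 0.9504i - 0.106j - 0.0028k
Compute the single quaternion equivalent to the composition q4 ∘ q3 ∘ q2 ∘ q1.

q2 · q1 = 0.3385 + 0.5726i + 0.3091j - 0.6798k
q3 · q2 · q1 = -0.3408 + 0.5272i - 0.7023j + 0.3358k
q4 · q3 · q2 · q1 = 0.5272 + 0.1322i + 0.5591j + 0.6261k
0.5272 + 0.1322i + 0.5591j + 0.6261k


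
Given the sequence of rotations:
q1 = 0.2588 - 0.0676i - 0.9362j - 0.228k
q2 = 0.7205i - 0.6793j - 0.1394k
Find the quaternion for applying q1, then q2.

q2 · q1 = -0.619 + 0.2108i - 0.0021j - 0.7565k
-0.619 + 0.2108i - 0.0021j - 0.7565k


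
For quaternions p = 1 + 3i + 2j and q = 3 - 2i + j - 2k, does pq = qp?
No: pq = 7 + 3i + 13j + 5k ≠ 7 + 11i + j - 9k = qp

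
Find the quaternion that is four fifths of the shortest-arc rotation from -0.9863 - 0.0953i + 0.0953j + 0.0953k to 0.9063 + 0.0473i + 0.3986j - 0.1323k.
-0.9423 - 0.0583i - 0.3041j + 0.1274k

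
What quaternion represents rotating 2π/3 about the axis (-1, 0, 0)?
0.5 - 0.866i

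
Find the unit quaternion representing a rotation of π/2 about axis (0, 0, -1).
0.7071 - 0.7071k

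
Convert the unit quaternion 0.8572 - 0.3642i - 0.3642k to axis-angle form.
axis = (-√2/2, 0, -√2/2), θ = 62°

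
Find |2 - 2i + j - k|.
√10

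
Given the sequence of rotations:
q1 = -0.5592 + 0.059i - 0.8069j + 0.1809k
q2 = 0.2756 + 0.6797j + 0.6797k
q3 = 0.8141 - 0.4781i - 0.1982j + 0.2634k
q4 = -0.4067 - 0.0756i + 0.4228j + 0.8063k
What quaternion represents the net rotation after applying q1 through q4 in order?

q2 · q1 = 0.2714 + 0.6877i - 0.5624j - 0.3703k
q3 · q2 · q1 = 0.5358 + 0.6516i - 0.5075j + 0.1752k
q4 · q3 · q2 · q1 = -0.0953 + 0.1778i + 0.9716j + 0.1236k
-0.0953 + 0.1778i + 0.9716j + 0.1236k


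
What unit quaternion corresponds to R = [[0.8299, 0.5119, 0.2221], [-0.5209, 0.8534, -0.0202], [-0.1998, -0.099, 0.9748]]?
0.9563 - 0.0206i + 0.1103j - 0.27k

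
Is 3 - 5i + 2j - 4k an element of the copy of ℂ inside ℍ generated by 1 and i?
No. The quaternion 3 - 5i + 2j - 4k has j-coefficient y = 2 and k-coefficient z = -4, not both zero, so it does not lie in the complex subalgebra spanned by 1 and i.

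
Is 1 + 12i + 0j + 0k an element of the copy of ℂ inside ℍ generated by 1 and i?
Yes. The quaternion 1 + 12i has j- and k-coefficients y = z = 0, so it lies in the complex subalgebra spanned by 1 and i.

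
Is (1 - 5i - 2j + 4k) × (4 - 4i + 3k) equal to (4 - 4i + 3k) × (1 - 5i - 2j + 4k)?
No: pq = -28 - 30i - 9j + 11k ≠ -28 - 18i - 7j + 27k = qp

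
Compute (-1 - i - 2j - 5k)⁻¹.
-0.0323 + 0.0323i + 0.0645j + 0.1613k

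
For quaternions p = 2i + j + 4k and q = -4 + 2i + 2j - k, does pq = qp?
No: pq = -2 - 17i + 6j - 14k ≠ -2 + i - 14j - 18k = qp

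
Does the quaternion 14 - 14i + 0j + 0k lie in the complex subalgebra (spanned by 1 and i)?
Yes. The quaternion 14 - 14i has j- and k-coefficients y = z = 0, so it lies in the complex subalgebra spanned by 1 and i.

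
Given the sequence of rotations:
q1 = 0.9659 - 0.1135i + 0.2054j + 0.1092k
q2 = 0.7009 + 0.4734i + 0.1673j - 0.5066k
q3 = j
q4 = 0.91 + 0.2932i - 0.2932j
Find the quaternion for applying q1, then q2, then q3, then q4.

q2 · q1 = 0.7517 + 0.5i + 0.3114j - 0.2966k
q3 · q2 · q1 = -0.3114 - 0.2966i + 0.7517j - 0.5k
q4 · q3 · q2 · q1 = 0.024 - 0.2146i + 0.9219j - 0.3216k
0.024 - 0.2146i + 0.9219j - 0.3216k


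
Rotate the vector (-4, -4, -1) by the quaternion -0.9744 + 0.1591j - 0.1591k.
(-2.045, -4.987, -1.987)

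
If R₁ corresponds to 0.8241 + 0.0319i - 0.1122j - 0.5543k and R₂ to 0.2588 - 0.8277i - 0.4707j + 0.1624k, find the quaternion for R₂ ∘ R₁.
0.2769 - 0.3947i - 0.8706j + 0.0983k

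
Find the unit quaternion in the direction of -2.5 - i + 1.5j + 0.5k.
-0.8006 - 0.3203i + 0.4804j + 0.1601k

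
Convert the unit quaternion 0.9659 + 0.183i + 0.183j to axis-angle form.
axis = (√2/2, √2/2, 0), θ = π/6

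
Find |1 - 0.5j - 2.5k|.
2.739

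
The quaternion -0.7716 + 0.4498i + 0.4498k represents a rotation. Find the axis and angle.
axis = (√2/2, 0, √2/2), θ = 281°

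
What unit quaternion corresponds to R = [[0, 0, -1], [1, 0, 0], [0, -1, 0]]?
0.5 - 0.5i - 0.5j + 0.5k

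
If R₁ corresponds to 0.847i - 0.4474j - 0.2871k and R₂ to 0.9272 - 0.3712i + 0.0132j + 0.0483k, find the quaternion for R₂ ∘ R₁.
0.3342 + 0.8032i - 0.4805j - 0.1113k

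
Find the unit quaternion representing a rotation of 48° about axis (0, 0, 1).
0.9135 + 0.4067k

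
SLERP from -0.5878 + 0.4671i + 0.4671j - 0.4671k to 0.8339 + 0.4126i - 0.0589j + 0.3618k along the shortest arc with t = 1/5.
-0.7056 + 0.3019i + 0.4154j - 0.4883k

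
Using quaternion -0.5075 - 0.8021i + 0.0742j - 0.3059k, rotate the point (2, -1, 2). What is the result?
(2.864, -0.862, -0.232)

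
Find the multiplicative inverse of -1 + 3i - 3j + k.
-0.05 - 0.15i + 0.15j - 0.05k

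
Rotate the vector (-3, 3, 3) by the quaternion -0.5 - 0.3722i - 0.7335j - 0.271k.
(4.3, -0.647, 2.845)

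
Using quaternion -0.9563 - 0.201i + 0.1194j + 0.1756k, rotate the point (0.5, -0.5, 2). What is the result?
(-0.287, -1.306, 1.647)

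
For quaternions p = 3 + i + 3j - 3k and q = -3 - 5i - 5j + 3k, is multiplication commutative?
No: pq = 20 - 24i - 12j + 28k ≠ 20 - 12i - 36j + 8k = qp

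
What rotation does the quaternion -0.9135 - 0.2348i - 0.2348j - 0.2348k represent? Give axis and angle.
axis = (-√3/3, -√3/3, -√3/3), θ = 312°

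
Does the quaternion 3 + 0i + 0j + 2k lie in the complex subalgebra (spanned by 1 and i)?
No. The quaternion 3 + 2k has j-coefficient y = 0 and k-coefficient z = 2, not both zero, so it does not lie in the complex subalgebra spanned by 1 and i.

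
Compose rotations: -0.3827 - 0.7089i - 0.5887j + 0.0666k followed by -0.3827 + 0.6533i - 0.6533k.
0.6531 - 0.3633i + 0.6449j - 0.1601k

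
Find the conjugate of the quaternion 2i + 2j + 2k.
-2i - 2j - 2k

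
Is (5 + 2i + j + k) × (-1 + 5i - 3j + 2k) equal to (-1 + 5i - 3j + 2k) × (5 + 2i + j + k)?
No: pq = -14 + 28i - 15j - 2k ≠ -14 + 18i - 17j + 20k = qp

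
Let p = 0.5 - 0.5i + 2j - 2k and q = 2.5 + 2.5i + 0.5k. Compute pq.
3.5 + i + 0.25j - 9.75k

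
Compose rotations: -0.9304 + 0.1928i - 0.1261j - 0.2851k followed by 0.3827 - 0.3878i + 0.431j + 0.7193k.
-0.0219 + 0.4024i - 0.4211j - 0.8125k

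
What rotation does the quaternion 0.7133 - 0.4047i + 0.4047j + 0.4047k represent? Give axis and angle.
axis = (-√3/3, √3/3, √3/3), θ = 89°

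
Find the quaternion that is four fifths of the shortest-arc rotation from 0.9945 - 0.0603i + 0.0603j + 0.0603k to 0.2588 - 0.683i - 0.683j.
0.4988 - 0.6287i - 0.5964j + 0.0162k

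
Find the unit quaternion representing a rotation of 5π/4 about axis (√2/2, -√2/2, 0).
-0.3827 + 0.6533i - 0.6533j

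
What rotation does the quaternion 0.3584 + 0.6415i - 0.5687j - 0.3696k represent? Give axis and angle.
axis = (0.6871, -0.6092, -0.3959), θ = 138°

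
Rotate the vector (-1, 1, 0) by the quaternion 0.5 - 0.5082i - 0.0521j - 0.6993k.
(0.736, 0.152, -1.198)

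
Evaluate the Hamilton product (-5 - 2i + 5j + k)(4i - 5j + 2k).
31 - 5i + 33j - 20k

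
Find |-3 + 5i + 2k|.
√38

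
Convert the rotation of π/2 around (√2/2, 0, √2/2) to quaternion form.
0.7071 + 0.5i + 0.5k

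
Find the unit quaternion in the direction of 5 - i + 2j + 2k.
0.8575 - 0.1715i + 0.343j + 0.343k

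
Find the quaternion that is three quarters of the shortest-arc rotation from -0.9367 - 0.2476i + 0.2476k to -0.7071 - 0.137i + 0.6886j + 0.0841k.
-0.8121 - 0.1755i + 0.5401j + 0.134k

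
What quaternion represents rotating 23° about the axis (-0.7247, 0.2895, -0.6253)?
0.9799 - 0.1445i + 0.0577j - 0.1247k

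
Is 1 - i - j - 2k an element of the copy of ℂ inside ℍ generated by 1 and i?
No. The quaternion 1 - i - j - 2k has j-coefficient y = -1 and k-coefficient z = -2, not both zero, so it does not lie in the complex subalgebra spanned by 1 and i.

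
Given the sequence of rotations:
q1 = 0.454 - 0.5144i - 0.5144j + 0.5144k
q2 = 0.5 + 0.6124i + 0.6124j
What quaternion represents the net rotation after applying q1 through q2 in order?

q2 · q1 = 0.857 + 0.3358i - 0.2942j + 0.2572k
0.857 + 0.3358i - 0.2942j + 0.2572k


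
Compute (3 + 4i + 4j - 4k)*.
3 - 4i - 4j + 4k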